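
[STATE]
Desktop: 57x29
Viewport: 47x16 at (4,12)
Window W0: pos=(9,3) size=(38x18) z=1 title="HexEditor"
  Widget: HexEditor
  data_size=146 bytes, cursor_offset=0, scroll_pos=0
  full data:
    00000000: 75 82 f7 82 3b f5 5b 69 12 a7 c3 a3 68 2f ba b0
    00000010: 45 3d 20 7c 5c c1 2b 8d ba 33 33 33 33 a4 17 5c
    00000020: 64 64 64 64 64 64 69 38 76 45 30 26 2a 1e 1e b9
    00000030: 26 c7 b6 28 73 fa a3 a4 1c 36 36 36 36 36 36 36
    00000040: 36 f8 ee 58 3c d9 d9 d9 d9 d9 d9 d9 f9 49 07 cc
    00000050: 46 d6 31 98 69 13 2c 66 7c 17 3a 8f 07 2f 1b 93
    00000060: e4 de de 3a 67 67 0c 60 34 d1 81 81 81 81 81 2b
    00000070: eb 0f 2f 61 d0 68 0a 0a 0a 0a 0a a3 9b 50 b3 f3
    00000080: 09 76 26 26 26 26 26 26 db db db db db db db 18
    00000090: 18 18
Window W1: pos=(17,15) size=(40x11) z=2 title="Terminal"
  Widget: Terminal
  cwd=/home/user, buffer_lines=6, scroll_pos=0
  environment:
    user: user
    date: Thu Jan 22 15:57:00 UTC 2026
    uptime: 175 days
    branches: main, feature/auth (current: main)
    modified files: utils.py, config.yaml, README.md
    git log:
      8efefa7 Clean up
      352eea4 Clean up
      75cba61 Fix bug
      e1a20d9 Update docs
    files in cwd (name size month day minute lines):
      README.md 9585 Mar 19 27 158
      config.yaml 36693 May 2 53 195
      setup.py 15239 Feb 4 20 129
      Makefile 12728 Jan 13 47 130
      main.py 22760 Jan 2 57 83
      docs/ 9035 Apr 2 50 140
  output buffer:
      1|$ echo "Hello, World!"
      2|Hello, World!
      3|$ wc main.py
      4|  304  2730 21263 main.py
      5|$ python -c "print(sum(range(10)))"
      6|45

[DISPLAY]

     ┃00000060  e4 de de 3a 67 67 0c 60  3┃    
     ┃00000070  eb 0f 2f 61 d0 68 0a 0a  0┃    
     ┃00000080  09 76 26 26 26 26 26 26  d┃    
     ┃0000009┏━━━━━━━━━━━━━━━━━━━━━━━━━━━━━━━━━
     ┃       ┃ Terminal                        
     ┃       ┠─────────────────────────────────
     ┃       ┃$ echo "Hello, World!"           
     ┃       ┃Hello, World!                    
     ┗━━━━━━━┃$ wc main.py                     
             ┃  304  2730 21263 main.py        
             ┃$ python -c "print(sum(range(10))
             ┃45                               
             ┃$ █                              
             ┗━━━━━━━━━━━━━━━━━━━━━━━━━━━━━━━━━
                                               
                                               


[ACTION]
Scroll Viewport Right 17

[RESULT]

00000060  e4 de de 3a 67 67 0c 60  3┃          
00000070  eb 0f 2f 61 d0 68 0a 0a  0┃          
00000080  09 76 26 26 26 26 26 26  d┃          
0000009┏━━━━━━━━━━━━━━━━━━━━━━━━━━━━━━━━━━━━━━┓
       ┃ Terminal                             ┃
       ┠──────────────────────────────────────┨
       ┃$ echo "Hello, World!"                ┃
       ┃Hello, World!                         ┃
━━━━━━━┃$ wc main.py                          ┃
       ┃  304  2730 21263 main.py             ┃
       ┃$ python -c "print(sum(range(10)))"   ┃
       ┃45                                    ┃
       ┃$ █                                   ┃
       ┗━━━━━━━━━━━━━━━━━━━━━━━━━━━━━━━━━━━━━━┛
                                               
                                               


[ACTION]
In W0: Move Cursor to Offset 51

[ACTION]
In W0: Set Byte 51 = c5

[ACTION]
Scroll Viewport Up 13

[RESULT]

                                               
                                               
                                               
━━━━━━━━━━━━━━━━━━━━━━━━━━━━━━━━━━━━┓          
 HexEditor                          ┃          
────────────────────────────────────┨          
00000000  75 82 f7 82 3b f5 5b 69  1┃          
00000010  45 3d 20 7c 5c c1 2b 8d  b┃          
00000020  64 64 64 64 64 64 69 38  7┃          
00000030  26 c7 b6 C5 73 fa a3 a4  1┃          
00000040  36 f8 ee 58 3c d9 d9 d9  d┃          
00000050  46 d6 31 98 69 13 2c 66  7┃          
00000060  e4 de de 3a 67 67 0c 60  3┃          
00000070  eb 0f 2f 61 d0 68 0a 0a  0┃          
00000080  09 76 26 26 26 26 26 26  d┃          
0000009┏━━━━━━━━━━━━━━━━━━━━━━━━━━━━━━━━━━━━━━┓


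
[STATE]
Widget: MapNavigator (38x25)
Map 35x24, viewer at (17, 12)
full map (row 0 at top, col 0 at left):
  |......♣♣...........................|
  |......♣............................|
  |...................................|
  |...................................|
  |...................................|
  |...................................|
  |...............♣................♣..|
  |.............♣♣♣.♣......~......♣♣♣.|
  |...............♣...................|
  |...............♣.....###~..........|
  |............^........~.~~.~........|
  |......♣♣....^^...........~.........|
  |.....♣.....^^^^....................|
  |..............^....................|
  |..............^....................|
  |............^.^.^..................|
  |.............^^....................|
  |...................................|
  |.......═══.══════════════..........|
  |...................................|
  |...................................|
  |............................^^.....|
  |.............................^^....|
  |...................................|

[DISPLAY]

  ......♣♣........................... 
  ......♣............................ 
  ................................... 
  ................................... 
  ................................... 
  ................................... 
  ...............♣................♣.. 
  .............♣♣♣.♣......~......♣♣♣. 
  ...............♣................... 
  ...............♣.....###~.......... 
  ............^........~.~~.~........ 
  ......♣♣....^^...........~......... 
  .....♣.....^^^^..@................. 
  ..............^.................... 
  ..............^.................... 
  ............^.^.^.................. 
  .............^^.................... 
  ................................... 
  .......═══.══════════════.......... 
  ................................... 
  ................................... 
  ............................^^..... 
  .............................^^.... 
  ................................... 
                                      


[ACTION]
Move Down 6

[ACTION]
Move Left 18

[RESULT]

                   ...............♣...
                   .............♣♣♣.♣.
                   ...............♣...
                   ...............♣...
                   ............^......
                   ......♣♣....^^.....
                   .....♣.....^^^^....
                   ..............^....
                   ..............^....
                   ............^.^.^..
                   .............^^....
                   ...................
                   @......═══.════════
                   ...................
                   ...................
                   ...................
                   ...................
                   ...................
                                      
                                      
                                      
                                      
                                      
                                      
                                      


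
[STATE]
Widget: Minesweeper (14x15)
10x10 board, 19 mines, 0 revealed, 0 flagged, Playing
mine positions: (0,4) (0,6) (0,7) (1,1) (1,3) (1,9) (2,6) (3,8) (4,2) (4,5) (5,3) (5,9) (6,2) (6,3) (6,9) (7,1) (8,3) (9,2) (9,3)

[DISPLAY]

■■■■■■■■■■    
■■■■■■■■■■    
■■■■■■■■■■    
■■■■■■■■■■    
■■■■■■■■■■    
■■■■■■■■■■    
■■■■■■■■■■    
■■■■■■■■■■    
■■■■■■■■■■    
■■■■■■■■■■    
              
              
              
              
              


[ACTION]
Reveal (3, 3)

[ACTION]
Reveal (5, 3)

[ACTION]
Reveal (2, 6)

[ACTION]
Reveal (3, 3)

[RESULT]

■■■■✹■✹✹■■    
■✹■✹■■■■■✹    
■■■■■■✹■■■    
■■■1■■■■✹■    
■■✹■■✹■■■■    
■■■✹■■■■■✹    
■■✹✹■■■■■✹    
■✹■■■■■■■■    
■■■✹■■■■■■    
■■✹✹■■■■■■    
              
              
              
              
              


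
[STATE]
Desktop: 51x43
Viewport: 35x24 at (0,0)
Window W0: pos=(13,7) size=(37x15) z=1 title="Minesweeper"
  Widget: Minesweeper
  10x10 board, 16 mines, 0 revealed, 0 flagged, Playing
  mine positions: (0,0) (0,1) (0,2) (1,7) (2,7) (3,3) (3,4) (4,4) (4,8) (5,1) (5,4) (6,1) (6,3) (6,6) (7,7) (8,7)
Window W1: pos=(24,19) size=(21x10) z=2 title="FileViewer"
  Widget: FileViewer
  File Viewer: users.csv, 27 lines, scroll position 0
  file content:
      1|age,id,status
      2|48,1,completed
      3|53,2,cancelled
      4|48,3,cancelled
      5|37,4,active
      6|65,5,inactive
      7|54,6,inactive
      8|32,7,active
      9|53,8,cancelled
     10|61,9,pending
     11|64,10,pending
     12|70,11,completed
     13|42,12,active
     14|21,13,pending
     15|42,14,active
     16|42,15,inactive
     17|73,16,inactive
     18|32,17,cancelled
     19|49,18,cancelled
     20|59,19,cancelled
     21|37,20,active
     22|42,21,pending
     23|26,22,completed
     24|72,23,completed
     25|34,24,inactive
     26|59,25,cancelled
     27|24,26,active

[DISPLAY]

                                   
                                   
                                   
                                   
                                   
                                   
                                   
             ┏━━━━━━━━━━━━━━━━━━━━━
             ┃ Minesweeper         
             ┠─────────────────────
             ┃■■■■■■■■■■           
             ┃■■■■■■■■■■           
             ┃■■■■■■■■■■           
             ┃■■■■■■■■■■           
             ┃■■■■■■■■■■           
             ┃■■■■■■■■■■           
             ┃■■■■■■■■■■           
             ┃■■■■■■■■■■           
             ┃■■■■■■■■■■           
             ┃■■■■■■■■■■┏━━━━━━━━━━
             ┃          ┃ FileViewe
             ┗━━━━━━━━━━┠──────────
                        ┃age,id,sta
                        ┃48,1,compl


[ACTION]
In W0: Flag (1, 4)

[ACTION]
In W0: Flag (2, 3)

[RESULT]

                                   
                                   
                                   
                                   
                                   
                                   
                                   
             ┏━━━━━━━━━━━━━━━━━━━━━
             ┃ Minesweeper         
             ┠─────────────────────
             ┃■■■■■■■■■■           
             ┃■■■■⚑■■■■■           
             ┃■■■⚑■■■■■■           
             ┃■■■■■■■■■■           
             ┃■■■■■■■■■■           
             ┃■■■■■■■■■■           
             ┃■■■■■■■■■■           
             ┃■■■■■■■■■■           
             ┃■■■■■■■■■■           
             ┃■■■■■■■■■■┏━━━━━━━━━━
             ┃          ┃ FileViewe
             ┗━━━━━━━━━━┠──────────
                        ┃age,id,sta
                        ┃48,1,compl


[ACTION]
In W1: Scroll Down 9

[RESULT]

                                   
                                   
                                   
                                   
                                   
                                   
                                   
             ┏━━━━━━━━━━━━━━━━━━━━━
             ┃ Minesweeper         
             ┠─────────────────────
             ┃■■■■■■■■■■           
             ┃■■■■⚑■■■■■           
             ┃■■■⚑■■■■■■           
             ┃■■■■■■■■■■           
             ┃■■■■■■■■■■           
             ┃■■■■■■■■■■           
             ┃■■■■■■■■■■           
             ┃■■■■■■■■■■           
             ┃■■■■■■■■■■           
             ┃■■■■■■■■■■┏━━━━━━━━━━
             ┃          ┃ FileViewe
             ┗━━━━━━━━━━┠──────────
                        ┃61,9,pendi
                        ┃64,10,pend


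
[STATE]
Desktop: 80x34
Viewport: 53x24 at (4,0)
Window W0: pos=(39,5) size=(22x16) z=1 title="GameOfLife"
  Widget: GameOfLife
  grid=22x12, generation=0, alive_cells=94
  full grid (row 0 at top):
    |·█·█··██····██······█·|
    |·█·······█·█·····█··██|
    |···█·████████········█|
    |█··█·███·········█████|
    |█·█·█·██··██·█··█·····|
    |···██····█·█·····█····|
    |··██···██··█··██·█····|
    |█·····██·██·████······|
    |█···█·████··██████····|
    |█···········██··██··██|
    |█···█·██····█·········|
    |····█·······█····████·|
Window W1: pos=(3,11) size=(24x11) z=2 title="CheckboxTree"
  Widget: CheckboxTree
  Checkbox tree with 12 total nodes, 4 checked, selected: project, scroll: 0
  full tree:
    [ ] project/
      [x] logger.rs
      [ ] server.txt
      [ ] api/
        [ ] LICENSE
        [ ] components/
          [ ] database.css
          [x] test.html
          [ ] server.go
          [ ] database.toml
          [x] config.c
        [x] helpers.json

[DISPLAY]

                                                     
                                                     
                                                     
                                                     
                                                     
                                   ┏━━━━━━━━━━━━━━━━━
                                   ┃ GameOfLife      
                                   ┠─────────────────
                                   ┃Gen: 0           
                                   ┃█·█··██····██····
                                   ┃█·······█·█·····█
━━━━━━━━━━━━━━━━━━━━━━┓            ┃··█·████████·····
 CheckboxTree         ┃            ┃··█·███·········█
──────────────────────┨            ┃·█·█·██··██·█··█·
>[-] project/         ┃            ┃··██····█·█·····█
   [x] logger.rs      ┃            ┃·██···██··█··██·█
   [ ] server.txt     ┃            ┃·····██·██·████··
   [-] api/           ┃            ┃···█·████··██████
     [ ] LICENSE      ┃            ┃···········██··██
     [-] components/  ┃            ┃···█·██····█·····
       [ ] database.cs┃            ┗━━━━━━━━━━━━━━━━━
━━━━━━━━━━━━━━━━━━━━━━┛                              
                                                     
                                                     


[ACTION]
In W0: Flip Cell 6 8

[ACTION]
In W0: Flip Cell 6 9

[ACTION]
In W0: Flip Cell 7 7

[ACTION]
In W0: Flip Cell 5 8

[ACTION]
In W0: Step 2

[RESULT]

                                                     
                                                     
                                                     
                                                     
                                                     
                                   ┏━━━━━━━━━━━━━━━━━
                                   ┃ GameOfLife      
                                   ┠─────────────────
                                   ┃Gen: 2           
                                   ┃·················
                                   ┃··███····██·█····
━━━━━━━━━━━━━━━━━━━━━━┓            ┃██··█····█·█····█
 CheckboxTree         ┃            ┃··█·····█······██
──────────────────────┨            ┃···██···█·██··██·
>[-] project/         ┃            ┃█··███·██····██··
   [x] logger.rs      ┃            ┃█·····█··█···██··
   [ ] server.txt     ┃            ┃█·█·····██·····█·
   [-] api/           ┃            ┃···██·████·····██
     [ ] LICENSE      ┃            ┃█···█·███·██···██
     [-] components/  ┃            ┃··········██····█
       [ ] database.cs┃            ┗━━━━━━━━━━━━━━━━━
━━━━━━━━━━━━━━━━━━━━━━┛                              
                                                     
                                                     


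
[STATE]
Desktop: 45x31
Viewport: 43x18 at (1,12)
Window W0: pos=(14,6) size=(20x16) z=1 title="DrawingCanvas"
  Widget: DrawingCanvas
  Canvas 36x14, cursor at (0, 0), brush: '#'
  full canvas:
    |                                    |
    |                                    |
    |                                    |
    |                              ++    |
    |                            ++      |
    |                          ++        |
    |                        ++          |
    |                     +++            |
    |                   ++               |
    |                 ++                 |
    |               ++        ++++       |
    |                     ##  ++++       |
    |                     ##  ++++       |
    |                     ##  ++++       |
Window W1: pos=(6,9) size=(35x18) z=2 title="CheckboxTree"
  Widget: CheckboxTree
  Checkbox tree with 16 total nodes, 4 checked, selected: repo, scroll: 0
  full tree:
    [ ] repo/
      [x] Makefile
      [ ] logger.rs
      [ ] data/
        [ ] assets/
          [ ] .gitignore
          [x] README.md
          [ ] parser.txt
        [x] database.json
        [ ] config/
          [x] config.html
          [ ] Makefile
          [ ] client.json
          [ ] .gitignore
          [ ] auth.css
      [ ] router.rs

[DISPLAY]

     ┃>[-] repo/                       ┃   
     ┃   [x] Makefile                  ┃   
     ┃   [ ] logger.rs                 ┃   
     ┃   [-] data/                     ┃   
     ┃     [-] assets/                 ┃   
     ┃       [ ] .gitignore            ┃   
     ┃       [x] README.md             ┃   
     ┃       [ ] parser.txt            ┃   
     ┃     [x] database.json           ┃   
     ┃     [-] config/                 ┃   
     ┃       [x] config.html           ┃   
     ┃       [ ] Makefile              ┃   
     ┃       [ ] client.json           ┃   
     ┃       [ ] .gitignore            ┃   
     ┗━━━━━━━━━━━━━━━━━━━━━━━━━━━━━━━━━┛   
                                           
                                           
                                           


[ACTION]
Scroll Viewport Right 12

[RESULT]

    ┃>[-] repo/                       ┃    
    ┃   [x] Makefile                  ┃    
    ┃   [ ] logger.rs                 ┃    
    ┃   [-] data/                     ┃    
    ┃     [-] assets/                 ┃    
    ┃       [ ] .gitignore            ┃    
    ┃       [x] README.md             ┃    
    ┃       [ ] parser.txt            ┃    
    ┃     [x] database.json           ┃    
    ┃     [-] config/                 ┃    
    ┃       [x] config.html           ┃    
    ┃       [ ] Makefile              ┃    
    ┃       [ ] client.json           ┃    
    ┃       [ ] .gitignore            ┃    
    ┗━━━━━━━━━━━━━━━━━━━━━━━━━━━━━━━━━┛    
                                           
                                           
                                           


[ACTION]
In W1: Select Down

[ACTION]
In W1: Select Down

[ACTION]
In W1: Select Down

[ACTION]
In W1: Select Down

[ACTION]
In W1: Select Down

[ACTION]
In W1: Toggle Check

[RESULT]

    ┃ [-] repo/                       ┃    
    ┃   [x] Makefile                  ┃    
    ┃   [ ] logger.rs                 ┃    
    ┃   [-] data/                     ┃    
    ┃     [-] assets/                 ┃    
    ┃>      [x] .gitignore            ┃    
    ┃       [x] README.md             ┃    
    ┃       [ ] parser.txt            ┃    
    ┃     [x] database.json           ┃    
    ┃     [-] config/                 ┃    
    ┃       [x] config.html           ┃    
    ┃       [ ] Makefile              ┃    
    ┃       [ ] client.json           ┃    
    ┃       [ ] .gitignore            ┃    
    ┗━━━━━━━━━━━━━━━━━━━━━━━━━━━━━━━━━┛    
                                           
                                           
                                           


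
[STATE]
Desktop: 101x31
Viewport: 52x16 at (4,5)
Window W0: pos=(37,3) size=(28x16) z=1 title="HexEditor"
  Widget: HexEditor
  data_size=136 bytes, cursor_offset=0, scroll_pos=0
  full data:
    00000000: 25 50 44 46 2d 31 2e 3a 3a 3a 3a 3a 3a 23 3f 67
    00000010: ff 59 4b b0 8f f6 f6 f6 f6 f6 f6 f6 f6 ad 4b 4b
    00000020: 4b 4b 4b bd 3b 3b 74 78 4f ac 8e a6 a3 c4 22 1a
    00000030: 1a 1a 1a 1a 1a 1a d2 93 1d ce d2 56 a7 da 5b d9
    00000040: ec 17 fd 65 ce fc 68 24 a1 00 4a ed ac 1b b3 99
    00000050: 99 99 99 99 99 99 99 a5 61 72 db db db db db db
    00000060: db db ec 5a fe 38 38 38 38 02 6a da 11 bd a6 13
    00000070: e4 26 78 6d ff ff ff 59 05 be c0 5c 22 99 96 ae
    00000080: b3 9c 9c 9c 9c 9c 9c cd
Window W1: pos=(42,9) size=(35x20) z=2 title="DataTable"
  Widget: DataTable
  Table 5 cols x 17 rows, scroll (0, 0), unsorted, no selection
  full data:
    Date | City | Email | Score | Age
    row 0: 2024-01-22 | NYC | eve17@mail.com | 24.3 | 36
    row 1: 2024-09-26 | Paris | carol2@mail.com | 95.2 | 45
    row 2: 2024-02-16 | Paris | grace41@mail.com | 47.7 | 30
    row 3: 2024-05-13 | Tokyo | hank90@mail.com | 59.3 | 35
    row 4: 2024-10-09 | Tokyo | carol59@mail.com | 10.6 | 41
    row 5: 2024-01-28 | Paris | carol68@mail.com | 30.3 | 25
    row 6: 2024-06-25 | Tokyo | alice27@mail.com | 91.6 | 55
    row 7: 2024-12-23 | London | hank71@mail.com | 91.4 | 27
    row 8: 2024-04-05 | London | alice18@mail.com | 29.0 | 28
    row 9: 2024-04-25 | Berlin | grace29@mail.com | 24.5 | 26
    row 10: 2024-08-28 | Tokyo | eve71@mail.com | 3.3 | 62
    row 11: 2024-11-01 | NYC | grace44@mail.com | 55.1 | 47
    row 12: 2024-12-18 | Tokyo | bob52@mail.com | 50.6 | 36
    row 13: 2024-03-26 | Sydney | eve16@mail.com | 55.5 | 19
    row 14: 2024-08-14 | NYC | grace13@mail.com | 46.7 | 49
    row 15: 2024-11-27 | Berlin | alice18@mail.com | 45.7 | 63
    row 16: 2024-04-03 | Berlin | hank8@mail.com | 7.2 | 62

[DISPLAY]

                                 ┠──────────────────
                                 ┃00000000  25 50 44
                                 ┃00000010  ff 59 4b
                                 ┃00000020  4b 4b 4b
                                 ┃0000┏━━━━━━━━━━━━━
                                 ┃0000┃ DataTable   
                                 ┃0000┠─────────────
                                 ┃0000┃Date      │Ci
                                 ┃0000┃──────────┼──
                                 ┃0000┃2024-01-22│NY
                                 ┃    ┃2024-09-26│Pa
                                 ┃    ┃2024-02-16│Pa
                                 ┃    ┃2024-05-13│To
                                 ┗━━━━┃2024-10-09│To
                                      ┃2024-01-28│Pa
                                      ┃2024-06-25│To


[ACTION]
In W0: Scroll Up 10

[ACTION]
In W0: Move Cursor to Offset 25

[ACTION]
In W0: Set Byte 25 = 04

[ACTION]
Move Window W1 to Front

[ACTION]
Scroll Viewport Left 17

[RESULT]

                                     ┠──────────────
                                     ┃00000000  25 5
                                     ┃00000010  ff 5
                                     ┃00000020  4b 4
                                     ┃0000┏━━━━━━━━━
                                     ┃0000┃ DataTabl
                                     ┃0000┠─────────
                                     ┃0000┃Date     
                                     ┃0000┃─────────
                                     ┃0000┃2024-01-2
                                     ┃    ┃2024-09-2
                                     ┃    ┃2024-02-1
                                     ┃    ┃2024-05-1
                                     ┗━━━━┃2024-10-0
                                          ┃2024-01-2
                                          ┃2024-06-2


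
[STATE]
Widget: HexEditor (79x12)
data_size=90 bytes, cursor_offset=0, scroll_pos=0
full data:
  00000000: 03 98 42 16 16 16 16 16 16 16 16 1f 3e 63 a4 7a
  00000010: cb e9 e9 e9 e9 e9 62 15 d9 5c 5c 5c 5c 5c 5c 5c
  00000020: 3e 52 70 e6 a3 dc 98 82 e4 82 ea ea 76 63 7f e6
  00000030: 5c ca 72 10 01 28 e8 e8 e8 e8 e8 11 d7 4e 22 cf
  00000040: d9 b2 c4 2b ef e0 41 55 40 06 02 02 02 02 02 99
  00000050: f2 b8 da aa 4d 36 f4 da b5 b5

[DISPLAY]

00000000  03 98 42 16 16 16 16 16  16 16 16 1f 3e 63 a4 7a  |..B.........>c.z| 
00000010  cb e9 e9 e9 e9 e9 62 15  d9 5c 5c 5c 5c 5c 5c 5c  |......b..\\\\\\\| 
00000020  3e 52 70 e6 a3 dc 98 82  e4 82 ea ea 76 63 7f e6  |>Rp.........vc..| 
00000030  5c ca 72 10 01 28 e8 e8  e8 e8 e8 11 d7 4e 22 cf  |\.r..(.......N".| 
00000040  d9 b2 c4 2b ef e0 41 55  40 06 02 02 02 02 02 99  |...+..AU@.......| 
00000050  f2 b8 da aa 4d 36 f4 da  b5 b5                    |....M6....      | 
                                                                               
                                                                               
                                                                               
                                                                               
                                                                               
                                                                               


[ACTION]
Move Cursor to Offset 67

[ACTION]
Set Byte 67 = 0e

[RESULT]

00000000  03 98 42 16 16 16 16 16  16 16 16 1f 3e 63 a4 7a  |..B.........>c.z| 
00000010  cb e9 e9 e9 e9 e9 62 15  d9 5c 5c 5c 5c 5c 5c 5c  |......b..\\\\\\\| 
00000020  3e 52 70 e6 a3 dc 98 82  e4 82 ea ea 76 63 7f e6  |>Rp.........vc..| 
00000030  5c ca 72 10 01 28 e8 e8  e8 e8 e8 11 d7 4e 22 cf  |\.r..(.......N".| 
00000040  d9 b2 c4 0E ef e0 41 55  40 06 02 02 02 02 02 99  |......AU@.......| 
00000050  f2 b8 da aa 4d 36 f4 da  b5 b5                    |....M6....      | 
                                                                               
                                                                               
                                                                               
                                                                               
                                                                               
                                                                               


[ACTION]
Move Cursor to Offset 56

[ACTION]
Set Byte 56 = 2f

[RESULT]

00000000  03 98 42 16 16 16 16 16  16 16 16 1f 3e 63 a4 7a  |..B.........>c.z| 
00000010  cb e9 e9 e9 e9 e9 62 15  d9 5c 5c 5c 5c 5c 5c 5c  |......b..\\\\\\\| 
00000020  3e 52 70 e6 a3 dc 98 82  e4 82 ea ea 76 63 7f e6  |>Rp.........vc..| 
00000030  5c ca 72 10 01 28 e8 e8  2F e8 e8 11 d7 4e 22 cf  |\.r..(../....N".| 
00000040  d9 b2 c4 0e ef e0 41 55  40 06 02 02 02 02 02 99  |......AU@.......| 
00000050  f2 b8 da aa 4d 36 f4 da  b5 b5                    |....M6....      | 
                                                                               
                                                                               
                                                                               
                                                                               
                                                                               
                                                                               


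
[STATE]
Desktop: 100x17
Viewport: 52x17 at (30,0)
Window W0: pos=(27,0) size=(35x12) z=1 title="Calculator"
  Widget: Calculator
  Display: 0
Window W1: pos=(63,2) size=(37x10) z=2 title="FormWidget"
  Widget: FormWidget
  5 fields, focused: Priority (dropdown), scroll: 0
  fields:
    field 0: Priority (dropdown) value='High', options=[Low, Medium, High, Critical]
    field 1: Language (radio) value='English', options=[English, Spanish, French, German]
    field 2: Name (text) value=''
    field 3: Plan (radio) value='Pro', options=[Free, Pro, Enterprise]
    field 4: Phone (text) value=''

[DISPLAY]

━━━━━━━━━━━━━━━━━━━━━━━━━━━━━━━┓                    
alculator                      ┃                    
───────────────────────────────┨ ┏━━━━━━━━━━━━━━━━━━
                              0┃ ┃ FormWidget       
──┬───┬───┬───┐                ┃ ┠──────────────────
7 │ 8 │ 9 │ ÷ │                ┃ ┃> Priority:   [Hig
──┼───┼───┼───┤                ┃ ┃  Language:   (●) 
4 │ 5 │ 6 │ × │                ┃ ┃  Name:       [   
──┼───┼───┼───┤                ┃ ┃  Plan:       ( ) 
1 │ 2 │ 3 │ - │                ┃ ┃  Phone:      [   
──┴───┴───┴───┘                ┃ ┃                  
━━━━━━━━━━━━━━━━━━━━━━━━━━━━━━━┛ ┗━━━━━━━━━━━━━━━━━━
                                                    
                                                    
                                                    
                                                    
                                                    


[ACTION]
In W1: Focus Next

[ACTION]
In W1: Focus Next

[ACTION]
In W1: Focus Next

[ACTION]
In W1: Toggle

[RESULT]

━━━━━━━━━━━━━━━━━━━━━━━━━━━━━━━┓                    
alculator                      ┃                    
───────────────────────────────┨ ┏━━━━━━━━━━━━━━━━━━
                              0┃ ┃ FormWidget       
──┬───┬───┬───┐                ┃ ┠──────────────────
7 │ 8 │ 9 │ ÷ │                ┃ ┃  Priority:   [Hig
──┼───┼───┼───┤                ┃ ┃  Language:   (●) 
4 │ 5 │ 6 │ × │                ┃ ┃  Name:       [   
──┼───┼───┼───┤                ┃ ┃> Plan:       ( ) 
1 │ 2 │ 3 │ - │                ┃ ┃  Phone:      [   
──┴───┴───┴───┘                ┃ ┃                  
━━━━━━━━━━━━━━━━━━━━━━━━━━━━━━━┛ ┗━━━━━━━━━━━━━━━━━━
                                                    
                                                    
                                                    
                                                    
                                                    


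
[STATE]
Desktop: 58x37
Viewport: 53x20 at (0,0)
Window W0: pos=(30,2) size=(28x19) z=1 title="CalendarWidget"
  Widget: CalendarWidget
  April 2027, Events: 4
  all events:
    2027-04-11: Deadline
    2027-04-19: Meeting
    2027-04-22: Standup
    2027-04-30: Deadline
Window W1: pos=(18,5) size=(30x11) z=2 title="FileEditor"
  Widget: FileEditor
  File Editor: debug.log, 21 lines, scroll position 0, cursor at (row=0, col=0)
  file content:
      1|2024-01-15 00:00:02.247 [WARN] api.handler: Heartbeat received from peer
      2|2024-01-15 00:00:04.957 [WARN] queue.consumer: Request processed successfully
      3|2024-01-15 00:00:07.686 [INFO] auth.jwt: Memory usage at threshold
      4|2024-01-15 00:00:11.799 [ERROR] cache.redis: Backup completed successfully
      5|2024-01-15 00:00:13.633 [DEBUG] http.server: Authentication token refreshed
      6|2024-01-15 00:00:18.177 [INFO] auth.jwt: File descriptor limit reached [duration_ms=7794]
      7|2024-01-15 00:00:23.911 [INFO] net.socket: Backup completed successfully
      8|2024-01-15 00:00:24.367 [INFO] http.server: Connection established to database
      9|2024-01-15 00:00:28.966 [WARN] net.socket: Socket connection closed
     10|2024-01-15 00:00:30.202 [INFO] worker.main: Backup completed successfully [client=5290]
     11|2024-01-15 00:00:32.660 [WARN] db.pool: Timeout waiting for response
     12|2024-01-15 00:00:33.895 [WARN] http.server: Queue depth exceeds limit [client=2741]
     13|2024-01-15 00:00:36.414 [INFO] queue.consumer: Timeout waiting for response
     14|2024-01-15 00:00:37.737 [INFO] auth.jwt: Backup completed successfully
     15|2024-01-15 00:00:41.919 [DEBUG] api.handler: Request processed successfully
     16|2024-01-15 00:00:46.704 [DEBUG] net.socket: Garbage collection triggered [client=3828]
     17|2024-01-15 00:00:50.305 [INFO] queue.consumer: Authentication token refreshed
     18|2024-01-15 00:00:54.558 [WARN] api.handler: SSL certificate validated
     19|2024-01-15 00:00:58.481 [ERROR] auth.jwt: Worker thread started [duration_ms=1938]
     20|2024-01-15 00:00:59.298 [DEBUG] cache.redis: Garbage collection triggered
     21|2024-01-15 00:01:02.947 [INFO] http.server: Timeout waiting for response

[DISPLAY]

                                                     
                                                     
                              ┏━━━━━━━━━━━━━━━━━━━━━━
                              ┃ CalendarWidget       
                              ┠──────────────────────
                  ┏━━━━━━━━━━━━━━━━━━━━━━━━━━━━┓7    
                  ┃ FileEditor                 ┃ Su  
                  ┠────────────────────────────┨  4  
                  ┃█024-01-15 00:00:02.247 [WA▲┃ 11* 
                  ┃2024-01-15 00:00:04.957 [WA█┃ 18  
                  ┃2024-01-15 00:00:07.686 [IN░┃24 25
                  ┃2024-01-15 00:00:11.799 [ER░┃     
                  ┃2024-01-15 00:00:13.633 [DE░┃     
                  ┃2024-01-15 00:00:18.177 [IN░┃     
                  ┃2024-01-15 00:00:23.911 [IN▼┃     
                  ┗━━━━━━━━━━━━━━━━━━━━━━━━━━━━┛     
                              ┃                      
                              ┃                      
                              ┃                      
                              ┃                      


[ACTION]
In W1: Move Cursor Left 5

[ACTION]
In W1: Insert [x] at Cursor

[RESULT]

                                                     
                                                     
                              ┏━━━━━━━━━━━━━━━━━━━━━━
                              ┃ CalendarWidget       
                              ┠──────────────────────
                  ┏━━━━━━━━━━━━━━━━━━━━━━━━━━━━┓7    
                  ┃ FileEditor                 ┃ Su  
                  ┠────────────────────────────┨  4  
                  ┃x█024-01-15 00:00:02.247 [W▲┃ 11* 
                  ┃2024-01-15 00:00:04.957 [WA█┃ 18  
                  ┃2024-01-15 00:00:07.686 [IN░┃24 25
                  ┃2024-01-15 00:00:11.799 [ER░┃     
                  ┃2024-01-15 00:00:13.633 [DE░┃     
                  ┃2024-01-15 00:00:18.177 [IN░┃     
                  ┃2024-01-15 00:00:23.911 [IN▼┃     
                  ┗━━━━━━━━━━━━━━━━━━━━━━━━━━━━┛     
                              ┃                      
                              ┃                      
                              ┃                      
                              ┃                      


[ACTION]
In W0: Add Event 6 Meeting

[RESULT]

                                                     
                                                     
                              ┏━━━━━━━━━━━━━━━━━━━━━━
                              ┃ CalendarWidget       
                              ┠──────────────────────
                  ┏━━━━━━━━━━━━━━━━━━━━━━━━━━━━┓7    
                  ┃ FileEditor                 ┃ Su  
                  ┠────────────────────────────┨  4  
                  ┃x█024-01-15 00:00:02.247 [W▲┃0 11*
                  ┃2024-01-15 00:00:04.957 [WA█┃ 18  
                  ┃2024-01-15 00:00:07.686 [IN░┃24 25
                  ┃2024-01-15 00:00:11.799 [ER░┃     
                  ┃2024-01-15 00:00:13.633 [DE░┃     
                  ┃2024-01-15 00:00:18.177 [IN░┃     
                  ┃2024-01-15 00:00:23.911 [IN▼┃     
                  ┗━━━━━━━━━━━━━━━━━━━━━━━━━━━━┛     
                              ┃                      
                              ┃                      
                              ┃                      
                              ┃                      


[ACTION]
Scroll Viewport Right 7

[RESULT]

                                                     
                                                     
                         ┏━━━━━━━━━━━━━━━━━━━━━━━━━━┓
                         ┃ CalendarWidget           ┃
                         ┠──────────────────────────┨
             ┏━━━━━━━━━━━━━━━━━━━━━━━━━━━━┓7        ┃
             ┃ FileEditor                 ┃ Su      ┃
             ┠────────────────────────────┨  4      ┃
             ┃x█024-01-15 00:00:02.247 [W▲┃0 11*    ┃
             ┃2024-01-15 00:00:04.957 [WA█┃ 18      ┃
             ┃2024-01-15 00:00:07.686 [IN░┃24 25    ┃
             ┃2024-01-15 00:00:11.799 [ER░┃         ┃
             ┃2024-01-15 00:00:13.633 [DE░┃         ┃
             ┃2024-01-15 00:00:18.177 [IN░┃         ┃
             ┃2024-01-15 00:00:23.911 [IN▼┃         ┃
             ┗━━━━━━━━━━━━━━━━━━━━━━━━━━━━┛         ┃
                         ┃                          ┃
                         ┃                          ┃
                         ┃                          ┃
                         ┃                          ┃


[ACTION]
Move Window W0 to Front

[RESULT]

                                                     
                                                     
                         ┏━━━━━━━━━━━━━━━━━━━━━━━━━━┓
                         ┃ CalendarWidget           ┃
                         ┠──────────────────────────┨
             ┏━━━━━━━━━━━┃        April 2027        ┃
             ┃ FileEditor┃Mo Tu We Th Fr Sa Su      ┃
             ┠───────────┃          1  2  3  4      ┃
             ┃x█024-01-15┃ 5  6*  7  8  9 10 11*    ┃
             ┃2024-01-15 ┃12 13 14 15 16 17 18      ┃
             ┃2024-01-15 ┃19* 20 21 22* 23 24 25    ┃
             ┃2024-01-15 ┃26 27 28 29 30*           ┃
             ┃2024-01-15 ┃                          ┃
             ┃2024-01-15 ┃                          ┃
             ┃2024-01-15 ┃                          ┃
             ┗━━━━━━━━━━━┃                          ┃
                         ┃                          ┃
                         ┃                          ┃
                         ┃                          ┃
                         ┃                          ┃
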